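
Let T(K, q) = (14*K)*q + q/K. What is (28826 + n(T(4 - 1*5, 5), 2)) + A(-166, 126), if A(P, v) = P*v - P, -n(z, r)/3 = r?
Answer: 8070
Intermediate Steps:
T(K, q) = q/K + 14*K*q (T(K, q) = 14*K*q + q/K = q/K + 14*K*q)
n(z, r) = -3*r
A(P, v) = -P + P*v
(28826 + n(T(4 - 1*5, 5), 2)) + A(-166, 126) = (28826 - 3*2) - 166*(-1 + 126) = (28826 - 6) - 166*125 = 28820 - 20750 = 8070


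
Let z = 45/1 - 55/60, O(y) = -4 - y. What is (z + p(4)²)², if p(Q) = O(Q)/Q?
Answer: 332929/144 ≈ 2312.0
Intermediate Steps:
p(Q) = (-4 - Q)/Q
z = 529/12 (z = 45*1 - 55*1/60 = 45 - 11/12 = 529/12 ≈ 44.083)
(z + p(4)²)² = (529/12 + ((-4 - 1*4)/4)²)² = (529/12 + ((-4 - 4)/4)²)² = (529/12 + ((¼)*(-8))²)² = (529/12 + (-2)²)² = (529/12 + 4)² = (577/12)² = 332929/144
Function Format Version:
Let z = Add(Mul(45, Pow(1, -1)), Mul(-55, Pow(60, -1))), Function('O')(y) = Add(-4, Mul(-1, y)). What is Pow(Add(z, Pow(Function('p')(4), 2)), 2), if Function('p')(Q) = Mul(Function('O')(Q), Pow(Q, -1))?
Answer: Rational(332929, 144) ≈ 2312.0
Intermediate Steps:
Function('p')(Q) = Mul(Pow(Q, -1), Add(-4, Mul(-1, Q))) (Function('p')(Q) = Mul(Add(-4, Mul(-1, Q)), Pow(Q, -1)) = Mul(Pow(Q, -1), Add(-4, Mul(-1, Q))))
z = Rational(529, 12) (z = Add(Mul(45, 1), Mul(-55, Rational(1, 60))) = Add(45, Rational(-11, 12)) = Rational(529, 12) ≈ 44.083)
Pow(Add(z, Pow(Function('p')(4), 2)), 2) = Pow(Add(Rational(529, 12), Pow(Mul(Pow(4, -1), Add(-4, Mul(-1, 4))), 2)), 2) = Pow(Add(Rational(529, 12), Pow(Mul(Rational(1, 4), Add(-4, -4)), 2)), 2) = Pow(Add(Rational(529, 12), Pow(Mul(Rational(1, 4), -8), 2)), 2) = Pow(Add(Rational(529, 12), Pow(-2, 2)), 2) = Pow(Add(Rational(529, 12), 4), 2) = Pow(Rational(577, 12), 2) = Rational(332929, 144)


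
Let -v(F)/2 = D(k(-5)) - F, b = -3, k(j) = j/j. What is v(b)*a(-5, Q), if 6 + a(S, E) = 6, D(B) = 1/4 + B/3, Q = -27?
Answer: 0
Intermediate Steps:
k(j) = 1
D(B) = 1/4 + B/3 (D(B) = 1*(1/4) + B*(1/3) = 1/4 + B/3)
a(S, E) = 0 (a(S, E) = -6 + 6 = 0)
v(F) = -7/6 + 2*F (v(F) = -2*((1/4 + (1/3)*1) - F) = -2*((1/4 + 1/3) - F) = -2*(7/12 - F) = -7/6 + 2*F)
v(b)*a(-5, Q) = (-7/6 + 2*(-3))*0 = (-7/6 - 6)*0 = -43/6*0 = 0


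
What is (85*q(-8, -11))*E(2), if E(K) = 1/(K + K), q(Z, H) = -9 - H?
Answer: 85/2 ≈ 42.500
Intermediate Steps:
E(K) = 1/(2*K)
(85*q(-8, -11))*E(2) = (85*(-9 - 1*(-11)))*((½)/2) = (85*(-9 + 11))*((½)*(½)) = (85*2)*(¼) = 170*(¼) = 85/2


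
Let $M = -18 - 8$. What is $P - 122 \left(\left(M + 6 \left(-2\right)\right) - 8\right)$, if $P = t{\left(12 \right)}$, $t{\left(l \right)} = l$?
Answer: $5624$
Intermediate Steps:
$M = -26$
$P = 12$
$P - 122 \left(\left(M + 6 \left(-2\right)\right) - 8\right) = 12 - 122 \left(\left(-26 + 6 \left(-2\right)\right) - 8\right) = 12 - 122 \left(\left(-26 - 12\right) - 8\right) = 12 - 122 \left(-38 - 8\right) = 12 - -5612 = 12 + 5612 = 5624$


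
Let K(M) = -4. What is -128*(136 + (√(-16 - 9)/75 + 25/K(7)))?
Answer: -16608 - 128*I/15 ≈ -16608.0 - 8.5333*I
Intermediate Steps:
-128*(136 + (√(-16 - 9)/75 + 25/K(7))) = -128*(136 + (√(-16 - 9)/75 + 25/(-4))) = -128*(136 + (√(-25)*(1/75) + 25*(-¼))) = -128*(136 + ((5*I)*(1/75) - 25/4)) = -128*(136 + (I/15 - 25/4)) = -128*(136 + (-25/4 + I/15)) = -128*(519/4 + I/15) = -16608 - 128*I/15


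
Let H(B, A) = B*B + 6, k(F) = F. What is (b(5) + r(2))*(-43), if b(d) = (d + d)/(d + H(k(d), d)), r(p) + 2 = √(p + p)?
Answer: -215/18 ≈ -11.944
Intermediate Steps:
H(B, A) = 6 + B² (H(B, A) = B² + 6 = 6 + B²)
r(p) = -2 + √2*√p (r(p) = -2 + √(p + p) = -2 + √(2*p) = -2 + √2*√p)
b(d) = 2*d/(6 + d + d²) (b(d) = (d + d)/(d + (6 + d²)) = (2*d)/(6 + d + d²) = 2*d/(6 + d + d²))
(b(5) + r(2))*(-43) = (2*5/(6 + 5 + 5²) + (-2 + √2*√2))*(-43) = (2*5/(6 + 5 + 25) + (-2 + 2))*(-43) = (2*5/36 + 0)*(-43) = (2*5*(1/36) + 0)*(-43) = (5/18 + 0)*(-43) = (5/18)*(-43) = -215/18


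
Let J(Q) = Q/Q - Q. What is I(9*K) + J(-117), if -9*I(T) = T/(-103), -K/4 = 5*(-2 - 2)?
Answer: 12234/103 ≈ 118.78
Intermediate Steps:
K = 80 (K = -20*(-2 - 2) = -20*(-4) = -4*(-20) = 80)
J(Q) = 1 - Q
I(T) = T/927 (I(T) = -T/(9*(-103)) = -T*(-1)/(9*103) = -(-1)*T/927 = T/927)
I(9*K) + J(-117) = (9*80)/927 + (1 - 1*(-117)) = (1/927)*720 + (1 + 117) = 80/103 + 118 = 12234/103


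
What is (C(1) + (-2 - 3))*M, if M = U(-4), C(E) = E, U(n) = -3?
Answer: 12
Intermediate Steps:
M = -3
(C(1) + (-2 - 3))*M = (1 + (-2 - 3))*(-3) = (1 - 5)*(-3) = -4*(-3) = 12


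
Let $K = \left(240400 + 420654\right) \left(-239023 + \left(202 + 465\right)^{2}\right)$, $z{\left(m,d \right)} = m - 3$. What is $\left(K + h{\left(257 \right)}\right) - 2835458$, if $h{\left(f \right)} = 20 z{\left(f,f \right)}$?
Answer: $136085712386$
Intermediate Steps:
$z{\left(m,d \right)} = -3 + m$
$h{\left(f \right)} = -60 + 20 f$ ($h{\left(f \right)} = 20 \left(-3 + f\right) = -60 + 20 f$)
$K = 136088542764$ ($K = 661054 \left(-239023 + 667^{2}\right) = 661054 \left(-239023 + 444889\right) = 661054 \cdot 205866 = 136088542764$)
$\left(K + h{\left(257 \right)}\right) - 2835458 = \left(136088542764 + \left(-60 + 20 \cdot 257\right)\right) - 2835458 = \left(136088542764 + \left(-60 + 5140\right)\right) - 2835458 = \left(136088542764 + 5080\right) - 2835458 = 136088547844 - 2835458 = 136085712386$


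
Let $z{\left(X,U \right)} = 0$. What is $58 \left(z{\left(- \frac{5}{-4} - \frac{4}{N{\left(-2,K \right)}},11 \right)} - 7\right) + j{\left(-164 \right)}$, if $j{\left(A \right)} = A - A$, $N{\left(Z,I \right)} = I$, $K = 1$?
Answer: $-406$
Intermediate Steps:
$j{\left(A \right)} = 0$
$58 \left(z{\left(- \frac{5}{-4} - \frac{4}{N{\left(-2,K \right)}},11 \right)} - 7\right) + j{\left(-164 \right)} = 58 \left(0 - 7\right) + 0 = 58 \left(-7\right) + 0 = -406 + 0 = -406$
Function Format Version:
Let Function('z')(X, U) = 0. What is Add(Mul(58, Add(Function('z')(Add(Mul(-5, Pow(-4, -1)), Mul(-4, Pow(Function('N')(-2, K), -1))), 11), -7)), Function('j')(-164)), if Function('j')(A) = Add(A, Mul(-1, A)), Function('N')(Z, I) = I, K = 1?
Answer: -406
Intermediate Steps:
Function('j')(A) = 0
Add(Mul(58, Add(Function('z')(Add(Mul(-5, Pow(-4, -1)), Mul(-4, Pow(Function('N')(-2, K), -1))), 11), -7)), Function('j')(-164)) = Add(Mul(58, Add(0, -7)), 0) = Add(Mul(58, -7), 0) = Add(-406, 0) = -406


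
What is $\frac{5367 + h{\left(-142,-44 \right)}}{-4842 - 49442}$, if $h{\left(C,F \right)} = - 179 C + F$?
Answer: $- \frac{30741}{54284} \approx -0.5663$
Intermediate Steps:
$h{\left(C,F \right)} = F - 179 C$
$\frac{5367 + h{\left(-142,-44 \right)}}{-4842 - 49442} = \frac{5367 - -25374}{-4842 - 49442} = \frac{5367 + \left(-44 + 25418\right)}{-54284} = \left(5367 + 25374\right) \left(- \frac{1}{54284}\right) = 30741 \left(- \frac{1}{54284}\right) = - \frac{30741}{54284}$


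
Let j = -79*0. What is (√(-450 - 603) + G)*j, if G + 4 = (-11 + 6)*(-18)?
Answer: 0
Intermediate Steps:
j = 0
G = 86 (G = -4 + (-11 + 6)*(-18) = -4 - 5*(-18) = -4 + 90 = 86)
(√(-450 - 603) + G)*j = (√(-450 - 603) + 86)*0 = (√(-1053) + 86)*0 = (9*I*√13 + 86)*0 = (86 + 9*I*√13)*0 = 0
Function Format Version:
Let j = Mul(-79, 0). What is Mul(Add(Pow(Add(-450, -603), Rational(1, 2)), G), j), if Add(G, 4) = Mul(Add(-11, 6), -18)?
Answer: 0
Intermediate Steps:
j = 0
G = 86 (G = Add(-4, Mul(Add(-11, 6), -18)) = Add(-4, Mul(-5, -18)) = Add(-4, 90) = 86)
Mul(Add(Pow(Add(-450, -603), Rational(1, 2)), G), j) = Mul(Add(Pow(Add(-450, -603), Rational(1, 2)), 86), 0) = Mul(Add(Pow(-1053, Rational(1, 2)), 86), 0) = Mul(Add(Mul(9, I, Pow(13, Rational(1, 2))), 86), 0) = Mul(Add(86, Mul(9, I, Pow(13, Rational(1, 2)))), 0) = 0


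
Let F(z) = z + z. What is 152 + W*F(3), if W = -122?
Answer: -580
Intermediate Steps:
F(z) = 2*z
152 + W*F(3) = 152 - 244*3 = 152 - 122*6 = 152 - 732 = -580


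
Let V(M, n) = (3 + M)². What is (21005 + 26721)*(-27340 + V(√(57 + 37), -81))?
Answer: -1299913062 + 286356*√94 ≈ -1.2971e+9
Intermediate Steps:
(21005 + 26721)*(-27340 + V(√(57 + 37), -81)) = (21005 + 26721)*(-27340 + (3 + √(57 + 37))²) = 47726*(-27340 + (3 + √94)²) = -1304828840 + 47726*(3 + √94)²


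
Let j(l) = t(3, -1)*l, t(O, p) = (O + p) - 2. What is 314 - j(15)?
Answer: 314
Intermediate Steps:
t(O, p) = -2 + O + p
j(l) = 0 (j(l) = (-2 + 3 - 1)*l = 0*l = 0)
314 - j(15) = 314 - 1*0 = 314 + 0 = 314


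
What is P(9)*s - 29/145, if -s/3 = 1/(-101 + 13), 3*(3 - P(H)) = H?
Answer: -1/5 ≈ -0.20000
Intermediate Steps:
P(H) = 3 - H/3
s = 3/88 (s = -3/(-101 + 13) = -3/(-88) = -3*(-1/88) = 3/88 ≈ 0.034091)
P(9)*s - 29/145 = (3 - 1/3*9)*(3/88) - 29/145 = (3 - 3)*(3/88) - 29*1/145 = 0*(3/88) - 1/5 = 0 - 1/5 = -1/5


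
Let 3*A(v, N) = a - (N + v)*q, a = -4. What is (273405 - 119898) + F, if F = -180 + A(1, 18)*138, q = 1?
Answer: 152269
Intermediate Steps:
A(v, N) = -4/3 - N/3 - v/3 (A(v, N) = (-4 - (N + v))/3 = (-4 + (-N - v))/3 = (-4 - N - v)/3 = -4/3 - N/3 - v/3)
F = -1238 (F = -180 + (-4/3 - 1/3*18 - 1/3*1)*138 = -180 + (-4/3 - 6 - 1/3)*138 = -180 - 23/3*138 = -180 - 1058 = -1238)
(273405 - 119898) + F = (273405 - 119898) - 1238 = 153507 - 1238 = 152269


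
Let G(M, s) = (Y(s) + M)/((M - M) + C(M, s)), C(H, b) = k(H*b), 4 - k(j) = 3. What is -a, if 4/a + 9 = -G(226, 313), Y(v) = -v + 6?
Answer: -1/18 ≈ -0.055556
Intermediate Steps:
k(j) = 1 (k(j) = 4 - 1*3 = 4 - 3 = 1)
Y(v) = 6 - v
C(H, b) = 1
G(M, s) = 6 + M - s (G(M, s) = ((6 - s) + M)/((M - M) + 1) = (6 + M - s)/(0 + 1) = (6 + M - s)/1 = (6 + M - s)*1 = 6 + M - s)
a = 1/18 (a = 4/(-9 - (6 + 226 - 1*313)) = 4/(-9 - (6 + 226 - 313)) = 4/(-9 - 1*(-81)) = 4/(-9 + 81) = 4/72 = 4*(1/72) = 1/18 ≈ 0.055556)
-a = -1*1/18 = -1/18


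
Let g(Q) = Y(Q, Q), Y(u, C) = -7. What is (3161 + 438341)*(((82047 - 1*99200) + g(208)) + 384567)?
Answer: 162210925314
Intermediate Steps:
g(Q) = -7
(3161 + 438341)*(((82047 - 1*99200) + g(208)) + 384567) = (3161 + 438341)*(((82047 - 1*99200) - 7) + 384567) = 441502*(((82047 - 99200) - 7) + 384567) = 441502*((-17153 - 7) + 384567) = 441502*(-17160 + 384567) = 441502*367407 = 162210925314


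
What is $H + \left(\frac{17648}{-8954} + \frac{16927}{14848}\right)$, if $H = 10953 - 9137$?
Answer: $\frac{120662448163}{66474496} \approx 1815.2$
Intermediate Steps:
$H = 1816$
$H + \left(\frac{17648}{-8954} + \frac{16927}{14848}\right) = 1816 + \left(\frac{17648}{-8954} + \frac{16927}{14848}\right) = 1816 + \left(17648 \left(- \frac{1}{8954}\right) + 16927 \cdot \frac{1}{14848}\right) = 1816 + \left(- \frac{8824}{4477} + \frac{16927}{14848}\right) = 1816 - \frac{55236573}{66474496} = \frac{120662448163}{66474496}$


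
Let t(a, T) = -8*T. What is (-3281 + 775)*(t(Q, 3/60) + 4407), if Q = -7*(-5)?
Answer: -55214698/5 ≈ -1.1043e+7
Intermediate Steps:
Q = 35
(-3281 + 775)*(t(Q, 3/60) + 4407) = (-3281 + 775)*(-24/60 + 4407) = -2506*(-24/60 + 4407) = -2506*(-8*1/20 + 4407) = -2506*(-2/5 + 4407) = -2506*22033/5 = -55214698/5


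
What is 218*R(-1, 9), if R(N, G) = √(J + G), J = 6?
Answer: 218*√15 ≈ 844.31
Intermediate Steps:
R(N, G) = √(6 + G)
218*R(-1, 9) = 218*√(6 + 9) = 218*√15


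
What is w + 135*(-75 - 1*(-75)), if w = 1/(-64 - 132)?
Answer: -1/196 ≈ -0.0051020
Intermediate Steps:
w = -1/196 (w = 1/(-196) = -1/196 ≈ -0.0051020)
w + 135*(-75 - 1*(-75)) = -1/196 + 135*(-75 - 1*(-75)) = -1/196 + 135*(-75 + 75) = -1/196 + 135*0 = -1/196 + 0 = -1/196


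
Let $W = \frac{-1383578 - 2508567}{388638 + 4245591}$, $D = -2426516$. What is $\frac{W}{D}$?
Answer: $\frac{3892145}{11245030816164} \approx 3.4612 \cdot 10^{-7}$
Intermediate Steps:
$W = - \frac{3892145}{4634229} \approx -0.83987$
$\frac{W}{D} = - \frac{3892145}{4634229 \left(-2426516\right)} = \left(- \frac{3892145}{4634229}\right) \left(- \frac{1}{2426516}\right) = \frac{3892145}{11245030816164}$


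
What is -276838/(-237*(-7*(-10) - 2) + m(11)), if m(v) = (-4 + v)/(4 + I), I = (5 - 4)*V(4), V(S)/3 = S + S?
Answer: 1107352/64463 ≈ 17.178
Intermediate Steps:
V(S) = 6*S (V(S) = 3*(S + S) = 3*(2*S) = 6*S)
I = 24 (I = (5 - 4)*(6*4) = 1*24 = 24)
m(v) = -⅐ + v/28 (m(v) = (-4 + v)/(4 + 24) = (-4 + v)/28 = (-4 + v)*(1/28) = -⅐ + v/28)
-276838/(-237*(-7*(-10) - 2) + m(11)) = -276838/(-237*(-7*(-10) - 2) + (-⅐ + (1/28)*11)) = -276838/(-237*(70 - 2) + (-⅐ + 11/28)) = -276838/(-237*68 + ¼) = -276838/(-16116 + ¼) = -276838/(-64463/4) = -276838*(-4/64463) = 1107352/64463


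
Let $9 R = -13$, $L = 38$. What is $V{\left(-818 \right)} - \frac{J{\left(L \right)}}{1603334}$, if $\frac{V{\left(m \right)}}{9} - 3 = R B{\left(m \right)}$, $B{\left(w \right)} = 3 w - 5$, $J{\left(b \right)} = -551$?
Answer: $\frac{2699845713}{84386} \approx 31994.0$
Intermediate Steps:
$B{\left(w \right)} = -5 + 3 w$
$R = - \frac{13}{9}$ ($R = \frac{1}{9} \left(-13\right) = - \frac{13}{9} \approx -1.4444$)
$V{\left(m \right)} = 92 - 39 m$ ($V{\left(m \right)} = 27 + 9 \left(- \frac{13 \left(-5 + 3 m\right)}{9}\right) = 27 + 9 \left(\frac{65}{9} - \frac{13 m}{3}\right) = 27 - \left(-65 + 39 m\right) = 92 - 39 m$)
$V{\left(-818 \right)} - \frac{J{\left(L \right)}}{1603334} = \left(92 - -31902\right) - - \frac{551}{1603334} = \left(92 + 31902\right) - \left(-551\right) \frac{1}{1603334} = 31994 - - \frac{29}{84386} = 31994 + \frac{29}{84386} = \frac{2699845713}{84386}$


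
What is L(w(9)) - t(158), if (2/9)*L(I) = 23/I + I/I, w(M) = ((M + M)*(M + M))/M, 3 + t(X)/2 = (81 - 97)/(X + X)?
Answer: 8517/632 ≈ 13.476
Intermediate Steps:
t(X) = -6 - 16/X (t(X) = -6 + 2*((81 - 97)/(X + X)) = -6 + 2*(-16*1/(2*X)) = -6 + 2*(-8/X) = -6 - 16/X)
w(M) = 4*M (w(M) = ((2*M)*(2*M))/M = (4*M²)/M = 4*M)
L(I) = 9/2 + 207/(2*I) (L(I) = 9*(23/I + I/I)/2 = 9*(23/I + 1)/2 = 9*(1 + 23/I)/2 = 9/2 + 207/(2*I))
L(w(9)) - t(158) = 9*(23 + 4*9)/(2*((4*9))) - (-6 - 16/158) = (9/2)*(23 + 36)/36 - (-6 - 16*1/158) = (9/2)*(1/36)*59 - (-6 - 8/79) = 59/8 - 1*(-482/79) = 59/8 + 482/79 = 8517/632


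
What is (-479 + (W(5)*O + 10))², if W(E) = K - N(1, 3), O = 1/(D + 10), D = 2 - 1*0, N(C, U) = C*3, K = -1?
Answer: 1982464/9 ≈ 2.2027e+5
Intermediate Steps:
N(C, U) = 3*C
D = 2 (D = 2 + 0 = 2)
O = 1/12 (O = 1/(2 + 10) = 1/12 ≈ 0.083333)
W(E) = -4 (W(E) = -1 - 3 = -4)
(-479 + (W(5)*O + 10))² = (-479 + (-4*1/12 + 10))² = (-479 + (-⅓ + 10))² = (-479 + 29/3)² = (-1408/3)² = 1982464/9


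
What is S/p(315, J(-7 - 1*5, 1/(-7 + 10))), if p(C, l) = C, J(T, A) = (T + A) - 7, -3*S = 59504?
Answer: -59504/945 ≈ -62.967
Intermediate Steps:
S = -59504/3 (S = -⅓*59504 = -59504/3 ≈ -19835.)
J(T, A) = -7 + A + T (J(T, A) = (A + T) - 7 = -7 + A + T)
S/p(315, J(-7 - 1*5, 1/(-7 + 10))) = -59504/3/315 = -59504/3*1/315 = -59504/945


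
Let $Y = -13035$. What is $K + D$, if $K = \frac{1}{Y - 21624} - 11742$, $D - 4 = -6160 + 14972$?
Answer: $- \frac{101412235}{34659} \approx -2926.0$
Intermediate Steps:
$D = 8816$ ($D = 4 + \left(-6160 + 14972\right) = 4 + 8812 = 8816$)
$K = - \frac{406965979}{34659}$ ($K = \frac{1}{-13035 - 21624} - 11742 = \frac{1}{-34659} - 11742 = - \frac{1}{34659} - 11742 = - \frac{406965979}{34659} \approx -11742.0$)
$K + D = - \frac{406965979}{34659} + 8816 = - \frac{101412235}{34659}$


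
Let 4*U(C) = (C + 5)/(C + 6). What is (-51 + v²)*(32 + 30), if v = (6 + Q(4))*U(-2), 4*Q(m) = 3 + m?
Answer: -6207657/2048 ≈ -3031.1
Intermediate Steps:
Q(m) = ¾ + m/4 (Q(m) = (3 + m)/4 = ¾ + m/4)
U(C) = (5 + C)/(4*(6 + C)) (U(C) = ((C + 5)/(C + 6))/4 = ((5 + C)/(6 + C))/4 = (5 + C)/(4*(6 + C)))
v = 93/64 (v = (6 + (¾ + (¼)*4))*((5 - 2)/(4*(6 - 2))) = (6 + (¾ + 1))*((¼)*3/4) = (6 + 7/4)*((¼)*(¼)*3) = (31/4)*(3/16) = 93/64 ≈ 1.4531)
(-51 + v²)*(32 + 30) = (-51 + (93/64)²)*(32 + 30) = (-51 + 8649/4096)*62 = -200247/4096*62 = -6207657/2048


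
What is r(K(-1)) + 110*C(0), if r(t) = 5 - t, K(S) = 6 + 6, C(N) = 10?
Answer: 1093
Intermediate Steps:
K(S) = 12
r(K(-1)) + 110*C(0) = (5 - 1*12) + 110*10 = (5 - 12) + 1100 = -7 + 1100 = 1093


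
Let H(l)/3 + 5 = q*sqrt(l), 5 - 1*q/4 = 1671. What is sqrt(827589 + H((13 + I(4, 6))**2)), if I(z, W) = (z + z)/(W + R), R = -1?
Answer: 3*sqrt(1488030)/5 ≈ 731.91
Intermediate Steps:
I(z, W) = 2*z/(-1 + W) (I(z, W) = (z + z)/(W - 1) = (2*z)/(-1 + W) = 2*z/(-1 + W))
q = -6664 (q = 20 - 4*1671 = 20 - 6684 = -6664)
H(l) = -15 - 19992*sqrt(l) (H(l) = -15 + 3*(-6664*sqrt(l)) = -15 - 19992*sqrt(l))
sqrt(827589 + H((13 + I(4, 6))**2)) = sqrt(827589 + (-15 - (259896 + 159936/(-1 + 6)))) = sqrt(827589 + (-15 - 19992*sqrt((13 + 2*4/5)**2))) = sqrt(827589 + (-15 - 19992*sqrt((13 + 2*4*(1/5))**2))) = sqrt(827589 + (-15 - 19992*sqrt((13 + 8/5)**2))) = sqrt(827589 + (-15 - 19992*sqrt((73/5)**2))) = sqrt(827589 + (-15 - 19992*sqrt(5329/25))) = sqrt(827589 + (-15 - 19992*73/5)) = sqrt(827589 + (-15 - 1459416/5)) = sqrt(827589 - 1459491/5) = sqrt(2678454/5) = 3*sqrt(1488030)/5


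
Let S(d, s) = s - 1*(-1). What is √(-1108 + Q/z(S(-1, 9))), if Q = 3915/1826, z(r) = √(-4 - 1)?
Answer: √(-3694377808 - 1429758*I*√5)/1826 ≈ 0.014403 - 33.287*I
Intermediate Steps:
S(d, s) = 1 + s (S(d, s) = s + 1 = 1 + s)
z(r) = I*√5 (z(r) = √(-5) = I*√5)
Q = 3915/1826 (Q = 3915*(1/1826) = 3915/1826 ≈ 2.1440)
√(-1108 + Q/z(S(-1, 9))) = √(-1108 + 3915/(1826*((I*√5)))) = √(-1108 + 3915*(-I*√5/5)/1826) = √(-1108 - 783*I*√5/1826)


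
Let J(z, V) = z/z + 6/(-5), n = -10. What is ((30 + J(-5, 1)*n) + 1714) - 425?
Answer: 1321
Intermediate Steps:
J(z, V) = -⅕ (J(z, V) = 1 + 6*(-⅕) = 1 - 6/5 = -⅕)
((30 + J(-5, 1)*n) + 1714) - 425 = ((30 - ⅕*(-10)) + 1714) - 425 = ((30 + 2) + 1714) - 425 = (32 + 1714) - 425 = 1746 - 425 = 1321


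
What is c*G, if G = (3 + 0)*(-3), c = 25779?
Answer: -232011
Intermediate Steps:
G = -9 (G = 3*(-3) = -9)
c*G = 25779*(-9) = -232011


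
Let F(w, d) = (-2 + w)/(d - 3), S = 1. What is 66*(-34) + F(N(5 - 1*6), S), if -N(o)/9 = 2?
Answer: -2234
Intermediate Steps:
N(o) = -18 (N(o) = -9*2 = -18)
F(w, d) = (-2 + w)/(-3 + d)
66*(-34) + F(N(5 - 1*6), S) = 66*(-34) + (-2 - 18)/(-3 + 1) = -2244 - 20/(-2) = -2244 - ½*(-20) = -2244 + 10 = -2234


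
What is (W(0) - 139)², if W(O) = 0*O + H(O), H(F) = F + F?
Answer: 19321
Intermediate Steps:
H(F) = 2*F
W(O) = 2*O (W(O) = 0*O + 2*O = 0 + 2*O = 2*O)
(W(0) - 139)² = (2*0 - 139)² = (0 - 139)² = (-139)² = 19321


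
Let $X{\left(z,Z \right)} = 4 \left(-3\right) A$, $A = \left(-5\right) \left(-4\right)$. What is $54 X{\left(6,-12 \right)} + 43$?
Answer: $-12917$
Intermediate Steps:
$A = 20$
$X{\left(z,Z \right)} = -240$ ($X{\left(z,Z \right)} = 4 \left(-3\right) 20 = \left(-12\right) 20 = -240$)
$54 X{\left(6,-12 \right)} + 43 = 54 \left(-240\right) + 43 = -12960 + 43 = -12917$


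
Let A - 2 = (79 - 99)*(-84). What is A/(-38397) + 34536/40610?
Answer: 628886386/779651085 ≈ 0.80663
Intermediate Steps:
A = 1682 (A = 2 + (79 - 99)*(-84) = 2 - 20*(-84) = 2 + 1680 = 1682)
A/(-38397) + 34536/40610 = 1682/(-38397) + 34536/40610 = 1682*(-1/38397) + 34536*(1/40610) = -1682/38397 + 17268/20305 = 628886386/779651085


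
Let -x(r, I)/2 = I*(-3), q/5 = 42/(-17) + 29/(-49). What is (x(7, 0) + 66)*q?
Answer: -841830/833 ≈ -1010.6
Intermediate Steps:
q = -12755/833 (q = 5*(42/(-17) + 29/(-49)) = 5*(42*(-1/17) + 29*(-1/49)) = 5*(-42/17 - 29/49) = 5*(-2551/833) = -12755/833 ≈ -15.312)
x(r, I) = 6*I (x(r, I) = -2*I*(-3) = -(-6)*I = 6*I)
(x(7, 0) + 66)*q = (6*0 + 66)*(-12755/833) = (0 + 66)*(-12755/833) = 66*(-12755/833) = -841830/833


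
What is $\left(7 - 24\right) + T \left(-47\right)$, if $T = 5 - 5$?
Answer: $-17$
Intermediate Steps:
$T = 0$ ($T = 5 - 5 = 0$)
$\left(7 - 24\right) + T \left(-47\right) = \left(7 - 24\right) + 0 \left(-47\right) = \left(7 - 24\right) + 0 = -17 + 0 = -17$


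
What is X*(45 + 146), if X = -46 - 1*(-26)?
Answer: -3820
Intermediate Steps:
X = -20 (X = -46 + 26 = -20)
X*(45 + 146) = -20*(45 + 146) = -20*191 = -3820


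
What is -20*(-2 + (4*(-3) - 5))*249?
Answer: 94620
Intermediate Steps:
-20*(-2 + (4*(-3) - 5))*249 = -20*(-2 + (-12 - 5))*249 = -20*(-2 - 17)*249 = -20*(-19)*249 = -4*(-95)*249 = 380*249 = 94620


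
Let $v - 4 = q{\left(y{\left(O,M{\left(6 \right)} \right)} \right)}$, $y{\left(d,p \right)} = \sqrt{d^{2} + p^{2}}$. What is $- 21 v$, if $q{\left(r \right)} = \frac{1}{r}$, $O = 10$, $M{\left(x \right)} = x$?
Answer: $-84 - \frac{21 \sqrt{34}}{68} \approx -85.801$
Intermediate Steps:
$v = 4 + \frac{\sqrt{34}}{68}$ ($v = 4 + \frac{1}{\sqrt{10^{2} + 6^{2}}} = 4 + \frac{1}{\sqrt{100 + 36}} = 4 + \frac{1}{\sqrt{136}} = 4 + \frac{1}{2 \sqrt{34}} = 4 + \frac{\sqrt{34}}{68} \approx 4.0857$)
$- 21 v = - 21 \left(4 + \frac{\sqrt{34}}{68}\right) = -84 - \frac{21 \sqrt{34}}{68}$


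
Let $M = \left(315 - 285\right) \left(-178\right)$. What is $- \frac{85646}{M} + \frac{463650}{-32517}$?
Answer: $\frac{5723333}{3215570} \approx 1.7799$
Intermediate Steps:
$M = -5340$ ($M = 30 \left(-178\right) = -5340$)
$- \frac{85646}{M} + \frac{463650}{-32517} = - \frac{85646}{-5340} + \frac{463650}{-32517} = \left(-85646\right) \left(- \frac{1}{5340}\right) + 463650 \left(- \frac{1}{32517}\right) = \frac{42823}{2670} - \frac{154550}{10839} = \frac{5723333}{3215570}$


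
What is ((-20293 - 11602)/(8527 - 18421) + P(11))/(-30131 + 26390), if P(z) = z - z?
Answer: -31895/37013454 ≈ -0.00086171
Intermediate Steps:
P(z) = 0
((-20293 - 11602)/(8527 - 18421) + P(11))/(-30131 + 26390) = ((-20293 - 11602)/(8527 - 18421) + 0)/(-30131 + 26390) = (-31895/(-9894) + 0)/(-3741) = (-31895*(-1/9894) + 0)*(-1/3741) = (31895/9894 + 0)*(-1/3741) = (31895/9894)*(-1/3741) = -31895/37013454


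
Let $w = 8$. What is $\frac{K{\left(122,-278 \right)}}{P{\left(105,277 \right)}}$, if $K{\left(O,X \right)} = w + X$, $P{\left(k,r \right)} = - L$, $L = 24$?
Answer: $\frac{45}{4} \approx 11.25$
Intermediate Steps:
$P{\left(k,r \right)} = -24$ ($P{\left(k,r \right)} = \left(-1\right) 24 = -24$)
$K{\left(O,X \right)} = 8 + X$
$\frac{K{\left(122,-278 \right)}}{P{\left(105,277 \right)}} = \frac{8 - 278}{-24} = \left(-270\right) \left(- \frac{1}{24}\right) = \frac{45}{4}$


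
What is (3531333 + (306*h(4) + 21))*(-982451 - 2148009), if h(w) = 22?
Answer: -11075836699560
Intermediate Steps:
(3531333 + (306*h(4) + 21))*(-982451 - 2148009) = (3531333 + (306*22 + 21))*(-982451 - 2148009) = (3531333 + (6732 + 21))*(-3130460) = (3531333 + 6753)*(-3130460) = 3538086*(-3130460) = -11075836699560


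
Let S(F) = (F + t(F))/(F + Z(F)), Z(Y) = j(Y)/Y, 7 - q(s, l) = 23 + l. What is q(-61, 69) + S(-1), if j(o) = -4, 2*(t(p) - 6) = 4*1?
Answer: -248/3 ≈ -82.667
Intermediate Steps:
t(p) = 8 (t(p) = 6 + (4*1)/2 = 6 + (1/2)*4 = 6 + 2 = 8)
q(s, l) = -16 - l (q(s, l) = 7 - (23 + l) = 7 + (-23 - l) = -16 - l)
Z(Y) = -4/Y
S(F) = (8 + F)/(F - 4/F) (S(F) = (F + 8)/(F - 4/F) = (8 + F)/(F - 4/F))
q(-61, 69) + S(-1) = (-16 - 1*69) - (8 - 1)/(-4 + (-1)**2) = (-16 - 69) - 1*7/(-4 + 1) = -85 - 1*7/(-3) = -85 - 1*(-1/3)*7 = -85 + 7/3 = -248/3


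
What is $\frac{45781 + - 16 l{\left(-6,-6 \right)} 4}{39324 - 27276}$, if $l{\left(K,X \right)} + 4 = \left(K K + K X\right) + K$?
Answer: $\frac{41813}{12048} \approx 3.4705$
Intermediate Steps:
$l{\left(K,X \right)} = -4 + K + K^{2} + K X$ ($l{\left(K,X \right)} = -4 + \left(\left(K K + K X\right) + K\right) = -4 + \left(\left(K^{2} + K X\right) + K\right) = -4 + \left(K + K^{2} + K X\right) = -4 + K + K^{2} + K X$)
$\frac{45781 + - 16 l{\left(-6,-6 \right)} 4}{39324 - 27276} = \frac{45781 + - 16 \left(-4 - 6 + \left(-6\right)^{2} - -36\right) 4}{39324 - 27276} = \frac{45781 + - 16 \left(-4 - 6 + 36 + 36\right) 4}{12048} = \left(45781 + \left(-16\right) 62 \cdot 4\right) \frac{1}{12048} = \left(45781 - 3968\right) \frac{1}{12048} = 41813 \cdot \frac{1}{12048} = \frac{41813}{12048}$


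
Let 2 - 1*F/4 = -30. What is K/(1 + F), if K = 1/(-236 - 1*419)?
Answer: -1/84495 ≈ -1.1835e-5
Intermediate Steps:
F = 128 (F = 8 - 4*(-30) = 8 + 120 = 128)
K = -1/655 (K = 1/(-236 - 419) = 1/(-655) = -1/655 ≈ -0.0015267)
K/(1 + F) = -1/(655*(1 + 128)) = -1/655/129 = -1/655*1/129 = -1/84495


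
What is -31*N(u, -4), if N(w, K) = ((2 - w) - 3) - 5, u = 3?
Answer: 279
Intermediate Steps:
N(w, K) = -6 - w (N(w, K) = (-1 - w) - 5 = -6 - w)
-31*N(u, -4) = -31*(-6 - 1*3) = -31*(-6 - 3) = -31*(-9) = 279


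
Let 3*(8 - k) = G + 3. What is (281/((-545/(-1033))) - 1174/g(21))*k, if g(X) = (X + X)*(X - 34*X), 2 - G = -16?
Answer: 4224662884/7931385 ≈ 532.65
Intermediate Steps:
G = 18 (G = 2 - 1*(-16) = 2 + 16 = 18)
k = 1 (k = 8 - (18 + 3)/3 = 8 - 1/3*21 = 8 - 7 = 1)
g(X) = -66*X**2 (g(X) = (2*X)*(-33*X) = -66*X**2)
(281/((-545/(-1033))) - 1174/g(21))*k = (281/((-545/(-1033))) - 1174/((-66*21**2)))*1 = (281/((-545*(-1/1033))) - 1174/((-66*441)))*1 = (281/(545/1033) - 1174/(-29106))*1 = (281*(1033/545) - 1174*(-1/29106))*1 = (290273/545 + 587/14553)*1 = (4224662884/7931385)*1 = 4224662884/7931385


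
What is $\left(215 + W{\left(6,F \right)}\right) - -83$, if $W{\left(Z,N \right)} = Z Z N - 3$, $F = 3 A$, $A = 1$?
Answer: $403$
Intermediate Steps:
$F = 3$ ($F = 3 \cdot 1 = 3$)
$W{\left(Z,N \right)} = -3 + N Z^{2}$ ($W{\left(Z,N \right)} = Z^{2} N - 3 = N Z^{2} - 3 = -3 + N Z^{2}$)
$\left(215 + W{\left(6,F \right)}\right) - -83 = \left(215 - \left(3 - 3 \cdot 6^{2}\right)\right) - -83 = \left(215 + \left(-3 + 3 \cdot 36\right)\right) + 83 = \left(215 + \left(-3 + 108\right)\right) + 83 = \left(215 + 105\right) + 83 = 320 + 83 = 403$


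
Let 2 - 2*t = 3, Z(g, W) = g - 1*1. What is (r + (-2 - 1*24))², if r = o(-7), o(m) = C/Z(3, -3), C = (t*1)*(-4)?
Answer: 625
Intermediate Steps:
Z(g, W) = -1 + g (Z(g, W) = g - 1 = -1 + g)
t = -½ (t = 1 - ½*3 = 1 - 3/2 = -½ ≈ -0.50000)
C = 2 (C = -½*1*(-4) = -½*(-4) = 2)
o(m) = 1 (o(m) = 2/(-1 + 3) = 2/2 = 2*(½) = 1)
r = 1
(r + (-2 - 1*24))² = (1 + (-2 - 1*24))² = (1 + (-2 - 24))² = (1 - 26)² = (-25)² = 625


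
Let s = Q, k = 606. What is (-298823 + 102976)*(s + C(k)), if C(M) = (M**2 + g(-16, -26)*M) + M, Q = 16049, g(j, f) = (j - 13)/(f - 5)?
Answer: -2334142736165/31 ≈ -7.5295e+10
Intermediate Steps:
g(j, f) = (-13 + j)/(-5 + f)
C(M) = M**2 + 60*M/31 (C(M) = (M**2 + ((-13 - 16)/(-5 - 26))*M) + M = (M**2 + (-29/(-31))*M) + M = (M**2 + (-1/31*(-29))*M) + M = (M**2 + 29*M/31) + M = M**2 + 60*M/31)
s = 16049
(-298823 + 102976)*(s + C(k)) = (-298823 + 102976)*(16049 + (1/31)*606*(60 + 31*606)) = -195847*(16049 + (1/31)*606*(60 + 18786)) = -195847*(16049 + (1/31)*606*18846) = -195847*(16049 + 11420676/31) = -195847*11918195/31 = -2334142736165/31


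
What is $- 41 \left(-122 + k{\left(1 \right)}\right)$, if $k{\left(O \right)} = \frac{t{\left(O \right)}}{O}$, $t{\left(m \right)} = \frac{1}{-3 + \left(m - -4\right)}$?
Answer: $\frac{9963}{2} \approx 4981.5$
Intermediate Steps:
$t{\left(m \right)} = \frac{1}{1 + m}$ ($t{\left(m \right)} = \frac{1}{-3 + \left(m + 4\right)} = \frac{1}{-3 + \left(4 + m\right)} = \frac{1}{1 + m}$)
$k{\left(O \right)} = \frac{1}{O \left(1 + O\right)}$ ($k{\left(O \right)} = \frac{1}{\left(1 + O\right) O} = \frac{1}{O \left(1 + O\right)}$)
$- 41 \left(-122 + k{\left(1 \right)}\right) = - 41 \left(-122 + \frac{1}{1 \left(1 + 1\right)}\right) = - 41 \left(-122 + 1 \cdot \frac{1}{2}\right) = - 41 \left(-122 + \frac{1}{2}\right) = \left(-41\right) \left(- \frac{243}{2}\right) = \frac{9963}{2}$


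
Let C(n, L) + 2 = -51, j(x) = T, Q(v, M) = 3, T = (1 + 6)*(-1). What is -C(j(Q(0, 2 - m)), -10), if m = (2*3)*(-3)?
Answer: 53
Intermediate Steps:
m = -18 (m = 6*(-3) = -18)
T = -7 (T = 7*(-1) = -7)
j(x) = -7
C(n, L) = -53 (C(n, L) = -2 - 51 = -53)
-C(j(Q(0, 2 - m)), -10) = -1*(-53) = 53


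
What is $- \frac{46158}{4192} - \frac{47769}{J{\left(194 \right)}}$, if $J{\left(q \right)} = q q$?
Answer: $- \frac{242181267}{19721264} \approx -12.28$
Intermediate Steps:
$J{\left(q \right)} = q^{2}$
$- \frac{46158}{4192} - \frac{47769}{J{\left(194 \right)}} = - \frac{46158}{4192} - \frac{47769}{194^{2}} = \left(-46158\right) \frac{1}{4192} - \frac{47769}{37636} = - \frac{23079}{2096} - \frac{47769}{37636} = - \frac{242181267}{19721264}$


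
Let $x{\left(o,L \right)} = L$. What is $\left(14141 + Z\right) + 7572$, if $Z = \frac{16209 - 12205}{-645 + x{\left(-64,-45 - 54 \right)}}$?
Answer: $\frac{4037617}{186} \approx 21708.0$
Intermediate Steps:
$Z = - \frac{1001}{186}$ ($Z = \frac{16209 - 12205}{-645 - 99} = \frac{4004}{-645 - 99} = \frac{4004}{-744} = 4004 \left(- \frac{1}{744}\right) = - \frac{1001}{186} \approx -5.3817$)
$\left(14141 + Z\right) + 7572 = \left(14141 - \frac{1001}{186}\right) + 7572 = \frac{2629225}{186} + 7572 = \frac{4037617}{186}$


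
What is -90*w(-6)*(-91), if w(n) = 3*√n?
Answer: 24570*I*√6 ≈ 60184.0*I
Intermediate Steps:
-90*w(-6)*(-91) = -270*√(-6)*(-91) = -270*I*√6*(-91) = 24570*I*√6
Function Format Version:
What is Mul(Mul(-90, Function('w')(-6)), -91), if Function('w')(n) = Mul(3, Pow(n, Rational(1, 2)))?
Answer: Mul(24570, I, Pow(6, Rational(1, 2))) ≈ Mul(60184., I)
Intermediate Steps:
Mul(Mul(-90, Function('w')(-6)), -91) = Mul(Mul(-90, Mul(3, Pow(-6, Rational(1, 2)))), -91) = Mul(Mul(-90, Mul(3, Mul(I, Pow(6, Rational(1, 2))))), -91) = Mul(Mul(-90, Mul(3, I, Pow(6, Rational(1, 2)))), -91) = Mul(Mul(-270, I, Pow(6, Rational(1, 2))), -91) = Mul(24570, I, Pow(6, Rational(1, 2)))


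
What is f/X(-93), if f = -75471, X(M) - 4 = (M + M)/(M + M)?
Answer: -75471/5 ≈ -15094.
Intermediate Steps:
X(M) = 5 (X(M) = 4 + (M + M)/(M + M) = 4 + (2*M)/((2*M)) = 4 + (2*M)*(1/(2*M)) = 4 + 1 = 5)
f/X(-93) = -75471/5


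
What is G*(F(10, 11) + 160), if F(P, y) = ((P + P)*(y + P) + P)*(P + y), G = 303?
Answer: 2784570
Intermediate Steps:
F(P, y) = (P + y)*(P + 2*P*(P + y)) (F(P, y) = ((2*P)*(P + y) + P)*(P + y) = (2*P*(P + y) + P)*(P + y) = (P + 2*P*(P + y))*(P + y) = (P + y)*(P + 2*P*(P + y)))
G*(F(10, 11) + 160) = 303*(10*(10 + 11 + 2*10² + 2*11² + 4*10*11) + 160) = 303*(10*(10 + 11 + 2*100 + 2*121 + 440) + 160) = 303*(10*(10 + 11 + 200 + 242 + 440) + 160) = 303*(10*903 + 160) = 303*(9030 + 160) = 303*9190 = 2784570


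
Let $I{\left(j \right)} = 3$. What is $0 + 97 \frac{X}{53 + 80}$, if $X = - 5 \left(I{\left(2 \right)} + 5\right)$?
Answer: $- \frac{3880}{133} \approx -29.173$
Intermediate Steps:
$X = -40$ ($X = - 5 \left(3 + 5\right) = \left(-5\right) 8 = -40$)
$0 + 97 \frac{X}{53 + 80} = 0 + 97 \left(- \frac{40}{53 + 80}\right) = 0 + 97 \left(- \frac{40}{133}\right) = 0 - \frac{3880}{133} = - \frac{3880}{133}$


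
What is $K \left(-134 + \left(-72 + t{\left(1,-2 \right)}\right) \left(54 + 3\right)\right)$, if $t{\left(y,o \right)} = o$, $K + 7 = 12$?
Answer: $-21760$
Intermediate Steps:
$K = 5$ ($K = -7 + 12 = 5$)
$K \left(-134 + \left(-72 + t{\left(1,-2 \right)}\right) \left(54 + 3\right)\right) = 5 \left(-134 + \left(-72 - 2\right) \left(54 + 3\right)\right) = 5 \left(-134 - 4218\right) = 5 \left(-4352\right) = -21760$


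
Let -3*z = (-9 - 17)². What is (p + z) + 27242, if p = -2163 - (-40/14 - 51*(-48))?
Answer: 470579/21 ≈ 22409.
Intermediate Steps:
z = -676/3 (z = -(-9 - 17)²/3 = -⅓*(-26)² = -⅓*676 = -676/3 ≈ -225.33)
p = -32257/7 (p = -2163 - (-40*1/14 + 2448) = -2163 - (-20/7 + 2448) = -2163 - 1*17116/7 = -2163 - 17116/7 = -32257/7 ≈ -4608.1)
(p + z) + 27242 = (-32257/7 - 676/3) + 27242 = -101503/21 + 27242 = 470579/21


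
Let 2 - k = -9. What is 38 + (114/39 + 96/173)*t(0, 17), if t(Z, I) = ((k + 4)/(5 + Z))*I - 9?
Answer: 413986/2249 ≈ 184.08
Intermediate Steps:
k = 11 (k = 2 - 1*(-9) = 2 + 9 = 11)
t(Z, I) = -9 + 15*I/(5 + Z) (t(Z, I) = ((11 + 4)/(5 + Z))*I - 9 = (15/(5 + Z))*I - 9 = 15*I/(5 + Z) - 9 = -9 + 15*I/(5 + Z))
38 + (114/39 + 96/173)*t(0, 17) = 38 + (114/39 + 96/173)*(3*(-15 - 3*0 + 5*17)/(5 + 0)) = 38 + (114*(1/39) + 96*(1/173))*(3*(-15 + 0 + 85)/5) = 38 + (38/13 + 96/173)*(3*(1/5)*70) = 38 + (7822/2249)*42 = 38 + 328524/2249 = 413986/2249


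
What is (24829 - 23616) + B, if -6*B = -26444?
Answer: 16861/3 ≈ 5620.3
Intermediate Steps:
B = 13222/3 (B = -1/6*(-26444) = 13222/3 ≈ 4407.3)
(24829 - 23616) + B = (24829 - 23616) + 13222/3 = 1213 + 13222/3 = 16861/3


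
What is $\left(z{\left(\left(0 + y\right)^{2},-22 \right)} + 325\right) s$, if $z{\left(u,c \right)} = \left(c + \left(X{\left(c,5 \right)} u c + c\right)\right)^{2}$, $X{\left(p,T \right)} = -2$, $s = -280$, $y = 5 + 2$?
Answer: $-1249043320$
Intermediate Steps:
$y = 7$
$z{\left(u,c \right)} = \left(2 c - 2 c u\right)^{2}$ ($z{\left(u,c \right)} = \left(c + \left(- 2 u c + c\right)\right)^{2} = \left(c - \left(- c + 2 c u\right)\right)^{2} = \left(2 c - 2 c u\right)^{2}$)
$\left(z{\left(\left(0 + y\right)^{2},-22 \right)} + 325\right) s = \left(4 \left(-22\right)^{2} \left(1 - \left(0 + 7\right)^{2}\right)^{2} + 325\right) \left(-280\right) = \left(4 \cdot 484 \left(1 - 7^{2}\right)^{2} + 325\right) \left(-280\right) = \left(4 \cdot 484 \left(1 - 49\right)^{2} + 325\right) \left(-280\right) = \left(4 \cdot 484 \left(-48\right)^{2} + 325\right) \left(-280\right) = \left(4 \cdot 484 \cdot 2304 + 325\right) \left(-280\right) = \left(4460544 + 325\right) \left(-280\right) = 4460869 \left(-280\right) = -1249043320$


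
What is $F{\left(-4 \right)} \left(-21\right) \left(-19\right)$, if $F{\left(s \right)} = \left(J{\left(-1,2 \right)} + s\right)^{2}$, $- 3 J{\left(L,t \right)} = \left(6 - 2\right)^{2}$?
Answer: $\frac{104272}{3} \approx 34757.0$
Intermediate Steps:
$J{\left(L,t \right)} = - \frac{16}{3}$ ($J{\left(L,t \right)} = - \frac{\left(6 - 2\right)^{2}}{3} = - \frac{4^{2}}{3} = \left(- \frac{1}{3}\right) 16 = - \frac{16}{3}$)
$F{\left(s \right)} = \left(- \frac{16}{3} + s\right)^{2}$
$F{\left(-4 \right)} \left(-21\right) \left(-19\right) = \frac{\left(-16 + 3 \left(-4\right)\right)^{2}}{9} \left(-21\right) \left(-19\right) = \frac{\left(-16 - 12\right)^{2}}{9} \left(-21\right) \left(-19\right) = \frac{\left(-28\right)^{2}}{9} \left(-21\right) \left(-19\right) = \frac{1}{9} \cdot 784 \left(-21\right) \left(-19\right) = \frac{784}{9} \left(-21\right) \left(-19\right) = \left(- \frac{5488}{3}\right) \left(-19\right) = \frac{104272}{3}$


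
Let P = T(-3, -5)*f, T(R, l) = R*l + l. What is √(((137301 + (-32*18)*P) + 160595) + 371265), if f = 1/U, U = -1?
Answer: √674921 ≈ 821.54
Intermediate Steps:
T(R, l) = l + R*l
f = -1 (f = 1/(-1) = -1)
P = -10 (P = -5*(1 - 3)*(-1) = -5*(-2)*(-1) = 10*(-1) = -10)
√(((137301 + (-32*18)*P) + 160595) + 371265) = √(((137301 - 32*18*(-10)) + 160595) + 371265) = √(((137301 - 576*(-10)) + 160595) + 371265) = √(((137301 + 5760) + 160595) + 371265) = √((143061 + 160595) + 371265) = √(303656 + 371265) = √674921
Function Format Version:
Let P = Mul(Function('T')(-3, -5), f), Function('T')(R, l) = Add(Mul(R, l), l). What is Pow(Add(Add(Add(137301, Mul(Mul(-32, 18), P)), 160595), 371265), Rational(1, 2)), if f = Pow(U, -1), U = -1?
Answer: Pow(674921, Rational(1, 2)) ≈ 821.54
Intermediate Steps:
Function('T')(R, l) = Add(l, Mul(R, l))
f = -1 (f = Pow(-1, -1) = -1)
P = -10 (P = Mul(Mul(-5, Add(1, -3)), -1) = Mul(Mul(-5, -2), -1) = Mul(10, -1) = -10)
Pow(Add(Add(Add(137301, Mul(Mul(-32, 18), P)), 160595), 371265), Rational(1, 2)) = Pow(Add(Add(Add(137301, Mul(Mul(-32, 18), -10)), 160595), 371265), Rational(1, 2)) = Pow(Add(Add(Add(137301, Mul(-576, -10)), 160595), 371265), Rational(1, 2)) = Pow(Add(Add(Add(137301, 5760), 160595), 371265), Rational(1, 2)) = Pow(Add(Add(143061, 160595), 371265), Rational(1, 2)) = Pow(Add(303656, 371265), Rational(1, 2)) = Pow(674921, Rational(1, 2))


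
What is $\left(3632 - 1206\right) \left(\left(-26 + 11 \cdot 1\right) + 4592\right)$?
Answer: $11103802$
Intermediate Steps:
$\left(3632 - 1206\right) \left(\left(-26 + 11 \cdot 1\right) + 4592\right) = 2426 \left(\left(-26 + 11\right) + 4592\right) = 2426 \left(-15 + 4592\right) = 2426 \cdot 4577 = 11103802$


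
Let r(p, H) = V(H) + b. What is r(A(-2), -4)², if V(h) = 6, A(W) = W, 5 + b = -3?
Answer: 4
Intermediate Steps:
b = -8 (b = -5 - 3 = -8)
r(p, H) = -2 (r(p, H) = 6 - 8 = -2)
r(A(-2), -4)² = (-2)² = 4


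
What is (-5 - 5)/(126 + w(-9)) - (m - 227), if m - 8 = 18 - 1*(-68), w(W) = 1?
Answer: 16881/127 ≈ 132.92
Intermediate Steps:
m = 94 (m = 8 + (18 - 1*(-68)) = 8 + (18 + 68) = 8 + 86 = 94)
(-5 - 5)/(126 + w(-9)) - (m - 227) = (-5 - 5)/(126 + 1) - (94 - 227) = -10/127 - 1*(-133) = -10*1/127 + 133 = -10/127 + 133 = 16881/127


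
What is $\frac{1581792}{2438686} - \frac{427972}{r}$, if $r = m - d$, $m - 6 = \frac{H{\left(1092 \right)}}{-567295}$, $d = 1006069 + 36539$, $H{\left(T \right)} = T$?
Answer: $\frac{381912755816760946}{360598075072488963} \approx 1.0591$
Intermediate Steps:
$d = 1042608$
$m = \frac{3402678}{567295}$ ($m = 6 + \frac{1092}{-567295} = 6 + 1092 \left(- \frac{1}{567295}\right) = 6 - \frac{1092}{567295} = \frac{3402678}{567295} \approx 5.9981$)
$r = - \frac{591462902682}{567295}$ ($r = \frac{3402678}{567295} - 1042608 = - \frac{591462902682}{567295} \approx -1.0426 \cdot 10^{6}$)
$\frac{1581792}{2438686} - \frac{427972}{r} = \frac{1581792}{2438686} - \frac{427972}{- \frac{591462902682}{567295}} = 1581792 \cdot \frac{1}{2438686} - - \frac{121393187870}{295731451341} = \frac{790896}{1219343} + \frac{121393187870}{295731451341} = \frac{381912755816760946}{360598075072488963}$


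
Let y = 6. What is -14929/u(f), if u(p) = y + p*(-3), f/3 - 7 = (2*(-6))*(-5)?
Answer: 14929/597 ≈ 25.007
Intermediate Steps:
f = 201 (f = 21 + 3*((2*(-6))*(-5)) = 21 + 3*(-12*(-5)) = 21 + 3*60 = 21 + 180 = 201)
u(p) = 6 - 3*p (u(p) = 6 + p*(-3) = 6 - 3*p)
-14929/u(f) = -14929/(6 - 3*201) = -14929/(6 - 603) = -14929/(-597) = -14929*(-1/597) = 14929/597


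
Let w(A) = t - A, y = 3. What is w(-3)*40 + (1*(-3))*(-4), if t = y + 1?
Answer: 292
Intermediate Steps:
t = 4 (t = 3 + 1 = 4)
w(A) = 4 - A
w(-3)*40 + (1*(-3))*(-4) = (4 - 1*(-3))*40 + (1*(-3))*(-4) = (4 + 3)*40 - 3*(-4) = 7*40 + 12 = 280 + 12 = 292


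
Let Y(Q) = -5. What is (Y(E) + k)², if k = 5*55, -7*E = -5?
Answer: 72900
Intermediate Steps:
E = 5/7 (E = -⅐*(-5) = 5/7 ≈ 0.71429)
k = 275
(Y(E) + k)² = (-5 + 275)² = 270² = 72900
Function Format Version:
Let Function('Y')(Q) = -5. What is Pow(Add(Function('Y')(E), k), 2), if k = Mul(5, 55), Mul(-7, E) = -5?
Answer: 72900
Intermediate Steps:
E = Rational(5, 7) (E = Mul(Rational(-1, 7), -5) = Rational(5, 7) ≈ 0.71429)
k = 275
Pow(Add(Function('Y')(E), k), 2) = Pow(Add(-5, 275), 2) = Pow(270, 2) = 72900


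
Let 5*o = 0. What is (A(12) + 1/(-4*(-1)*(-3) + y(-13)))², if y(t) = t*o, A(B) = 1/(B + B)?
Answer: 1/576 ≈ 0.0017361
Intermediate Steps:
o = 0 (o = (⅕)*0 = 0)
A(B) = 1/(2*B)
y(t) = 0 (y(t) = t*0 = 0)
(A(12) + 1/(-4*(-1)*(-3) + y(-13)))² = ((½)/12 + 1/(-4*(-1)*(-3) + 0))² = ((½)*(1/12) + 1/(4*(-3) + 0))² = (1/24 + 1/(-12 + 0))² = (1/24 + 1/(-12))² = (1/24 - 1/12)² = (-1/24)² = 1/576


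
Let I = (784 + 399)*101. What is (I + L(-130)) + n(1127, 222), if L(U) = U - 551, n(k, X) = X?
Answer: 119024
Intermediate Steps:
L(U) = -551 + U
I = 119483 (I = 1183*101 = 119483)
(I + L(-130)) + n(1127, 222) = (119483 + (-551 - 130)) + 222 = (119483 - 681) + 222 = 118802 + 222 = 119024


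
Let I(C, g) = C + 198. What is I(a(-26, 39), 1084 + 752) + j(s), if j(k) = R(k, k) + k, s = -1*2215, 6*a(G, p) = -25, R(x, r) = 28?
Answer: -11959/6 ≈ -1993.2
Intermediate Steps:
a(G, p) = -25/6 (a(G, p) = (⅙)*(-25) = -25/6)
I(C, g) = 198 + C
s = -2215
j(k) = 28 + k
I(a(-26, 39), 1084 + 752) + j(s) = (198 - 25/6) + (28 - 2215) = 1163/6 - 2187 = -11959/6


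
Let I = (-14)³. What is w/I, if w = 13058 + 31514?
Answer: -11143/686 ≈ -16.243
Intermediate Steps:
w = 44572
I = -2744
w/I = 44572/(-2744) = 44572*(-1/2744) = -11143/686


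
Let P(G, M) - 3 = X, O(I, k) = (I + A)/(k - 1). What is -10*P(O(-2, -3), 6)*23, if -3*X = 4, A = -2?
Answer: -1150/3 ≈ -383.33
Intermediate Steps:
X = -4/3 (X = -⅓*4 = -4/3 ≈ -1.3333)
O(I, k) = (-2 + I)/(-1 + k) (O(I, k) = (I - 2)/(k - 1) = (-2 + I)/(-1 + k))
P(G, M) = 5/3 (P(G, M) = 3 - 4/3 = 5/3)
-10*P(O(-2, -3), 6)*23 = -10*5/3*23 = -50/3*23 = -1150/3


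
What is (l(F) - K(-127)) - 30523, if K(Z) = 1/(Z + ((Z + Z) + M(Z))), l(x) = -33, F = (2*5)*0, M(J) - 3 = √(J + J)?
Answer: -2186862175/71569 + I*√254/143138 ≈ -30556.0 + 0.00011134*I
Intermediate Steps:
M(J) = 3 + √2*√J (M(J) = 3 + √(J + J) = 3 + √(2*J) = 3 + √2*√J)
F = 0 (F = 10*0 = 0)
K(Z) = 1/(3 + 3*Z + √2*√Z) (K(Z) = 1/(Z + ((Z + Z) + (3 + √2*√Z))) = 1/(Z + (2*Z + (3 + √2*√Z))) = 1/(Z + (3 + 2*Z + √2*√Z)) = 1/(3 + 3*Z + √2*√Z))
(l(F) - K(-127)) - 30523 = (-33 - 1/(3 + 3*(-127) + √2*√(-127))) - 30523 = (-33 - 1/(3 - 381 + √2*(I*√127))) - 30523 = (-33 - 1/(3 - 381 + I*√254)) - 30523 = (-33 - 1/(-378 + I*√254)) - 30523 = -30556 - 1/(-378 + I*√254)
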